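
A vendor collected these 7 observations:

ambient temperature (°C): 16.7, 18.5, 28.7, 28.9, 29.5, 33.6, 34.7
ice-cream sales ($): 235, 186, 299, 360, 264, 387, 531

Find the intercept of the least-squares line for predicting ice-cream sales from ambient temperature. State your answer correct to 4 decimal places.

-45.6874

n = 7, Σx = 190.6, Σy = 2262, Σxy = 65567.7, Σx² = 5483.34
Sxx = Σx² − (Σx)²/n = 5483.34 − 5189.765714 = 293.574286
Sxy = Σxy − (Σx)(Σy)/n = 65567.7 − 61591.028571 = 3976.671429
b = Sxy/Sxx = 3976.671429/293.574286 = 13.545708
a = ȳ − b·x̄ = 323.142857 − 13.545708·27.228571 = -45.687409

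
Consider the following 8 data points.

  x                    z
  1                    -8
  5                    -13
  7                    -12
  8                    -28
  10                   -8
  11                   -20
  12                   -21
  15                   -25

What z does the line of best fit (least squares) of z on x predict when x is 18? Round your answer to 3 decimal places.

-26.933

n = 8, Σx = 69, Σy = -135, Σxy = -1308, Σx² = 729
Sxx = Σx² − (Σx)²/n = 729 − 595.125 = 133.875
Sxy = Σxy − (Σx)(Σy)/n = -1308 − (-1164.375) = -143.625
b = Sxy/Sxx = -143.625/133.875 = -1.072829
a = ȳ − b·x̄ = -16.875 − (-1.072829)·8.625 = -7.621849
ŷ(18) = a + b·18 = -7.621849 + (-1.072829)·18 = -26.932773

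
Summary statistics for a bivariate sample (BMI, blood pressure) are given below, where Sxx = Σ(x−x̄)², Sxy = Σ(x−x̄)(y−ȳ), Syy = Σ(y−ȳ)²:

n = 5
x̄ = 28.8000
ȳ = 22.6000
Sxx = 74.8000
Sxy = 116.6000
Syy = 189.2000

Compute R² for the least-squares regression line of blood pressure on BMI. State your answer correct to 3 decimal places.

R² = Sxy²/(Sxx·Syy) = (116.6)²/(74.8·189.2) = 0.960670

0.961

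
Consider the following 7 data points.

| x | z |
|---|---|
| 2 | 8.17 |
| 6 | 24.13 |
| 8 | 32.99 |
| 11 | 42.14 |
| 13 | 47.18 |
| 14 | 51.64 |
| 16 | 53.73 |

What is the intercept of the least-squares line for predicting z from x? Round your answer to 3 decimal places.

3.937

n = 7, Σx = 70, Σy = 259.98, Σxy = 3084.56, Σx² = 846
Sxx = Σx² − (Σx)²/n = 846 − 700 = 146
Sxy = Σxy − (Σx)(Σy)/n = 3084.56 − 2599.8 = 484.76
b = Sxy/Sxx = 484.76/146 = 3.320274
a = ȳ − b·x̄ = 37.14 − 3.320274·10 = 3.937260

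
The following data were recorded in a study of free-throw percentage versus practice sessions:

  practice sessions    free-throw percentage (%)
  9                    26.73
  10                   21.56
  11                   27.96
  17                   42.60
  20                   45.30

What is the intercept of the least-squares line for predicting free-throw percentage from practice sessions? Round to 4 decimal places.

n = 5, Σx = 67, Σy = 164.15, Σxy = 2393.93, Σx² = 991
Sxx = Σx² − (Σx)²/n = 991 − 897.8 = 93.2
Sxy = Σxy − (Σx)(Σy)/n = 2393.93 − 2199.61 = 194.32
b = Sxy/Sxx = 194.32/93.2 = 2.084979
a = ȳ − b·x̄ = 32.83 − 2.084979·13.4 = 4.891288

4.8913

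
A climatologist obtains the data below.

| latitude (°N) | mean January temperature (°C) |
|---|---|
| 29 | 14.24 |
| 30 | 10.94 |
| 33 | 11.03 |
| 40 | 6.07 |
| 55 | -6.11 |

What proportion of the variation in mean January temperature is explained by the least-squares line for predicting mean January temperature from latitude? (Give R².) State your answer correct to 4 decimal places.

0.9816

n = 5, Σx = 187, Σy = 36.17, Σxy = 1011.9, Σx² = 7455, Σy² = 518.2991
Sxx = Σx² − (Σx)²/n = 7455 − 6993.8 = 461.2
Sxy = Σxy − (Σx)(Σy)/n = 1011.9 − 1352.758 = -340.858
Syy = Σy² − (Σy)²/n = 518.2991 − 261.65378 = 256.64532
R² = Sxy²/(Sxx·Syy) = (-340.858)²/(461.2·256.64532) = 0.981577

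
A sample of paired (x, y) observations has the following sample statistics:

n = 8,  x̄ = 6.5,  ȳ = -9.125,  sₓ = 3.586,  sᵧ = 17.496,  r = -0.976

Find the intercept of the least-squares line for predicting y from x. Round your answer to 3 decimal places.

b = r · sᵧ/sₓ = -0.976 · 17.496/3.586 = -4.761878
a = ȳ − b·x̄ = -9.125 − (-4.761878)·6.5 = 21.827210

21.827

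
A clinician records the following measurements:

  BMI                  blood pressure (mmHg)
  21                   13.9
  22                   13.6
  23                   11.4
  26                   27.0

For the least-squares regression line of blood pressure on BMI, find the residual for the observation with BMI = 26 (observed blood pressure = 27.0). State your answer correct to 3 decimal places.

n = 4, Σx = 92, Σy = 65.9, Σxy = 1555.3, Σx² = 2130
Sxx = Σx² − (Σx)²/n = 2130 − 2116 = 14
Sxy = Σxy − (Σx)(Σy)/n = 1555.3 − 1515.7 = 39.6
b = Sxy/Sxx = 39.6/14 = 2.828571
a = ȳ − b·x̄ = 16.475 − 2.828571·23 = -48.582143
ŷ(26) = -48.582143 + 2.828571·26 = 24.960714
residual = y − ŷ = 27.0 − 24.960714 = 2.039286

2.039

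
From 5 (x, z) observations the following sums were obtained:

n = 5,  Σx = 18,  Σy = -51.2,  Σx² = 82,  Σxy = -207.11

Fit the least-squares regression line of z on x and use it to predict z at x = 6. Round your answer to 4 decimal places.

-13.4200

Sxx = Σx² − (Σx)²/n = 82 − 64.8 = 17.2
Sxy = Σxy − (Σx)(Σy)/n = -207.11 − (-184.32) = -22.79
b = Sxy/Sxx = -22.79/17.2 = -1.325
a = ȳ − b·x̄ = -10.24 − (-1.325)·3.6 = -5.47
ŷ(6) = a + b·6 = -5.47 + (-1.325)·6 = -13.42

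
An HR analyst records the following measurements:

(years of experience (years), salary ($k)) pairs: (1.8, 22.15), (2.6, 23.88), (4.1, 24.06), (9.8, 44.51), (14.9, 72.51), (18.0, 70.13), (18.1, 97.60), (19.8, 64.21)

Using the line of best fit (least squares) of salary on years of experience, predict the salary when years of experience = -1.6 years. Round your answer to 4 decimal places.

n = 8, Σx = 89.1, Σy = 419.05, Σxy = 6017.459, Σx² = 1388.51
Sxx = Σx² − (Σx)²/n = 1388.51 − 992.35125 = 396.15875
Sxy = Σxy − (Σx)(Σy)/n = 6017.459 − 4667.169375 = 1350.289625
b = Sxy/Sxx = 1350.289625/396.15875 = 3.408456
a = ȳ − b·x̄ = 52.38125 − 3.408456·11.1375 = 14.419573
ŷ(-1.6) = a + b·-1.6 = 14.419573 + 3.408456·(-1.6) = 8.966043

8.9660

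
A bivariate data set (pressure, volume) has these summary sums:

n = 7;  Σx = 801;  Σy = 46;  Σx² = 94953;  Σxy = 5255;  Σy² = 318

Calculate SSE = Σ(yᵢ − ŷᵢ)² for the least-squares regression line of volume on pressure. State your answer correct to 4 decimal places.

Sxx = Σx² − (Σx)²/n = 94953 − 91657.285714 = 3295.714286
Sxy = Σxy − (Σx)(Σy)/n = 5255 − 5263.714286 = -8.714286
Syy = Σy² − (Σy)²/n = 318 − 302.285714 = 15.714286
b = Sxy/Sxx = -8.714286/3295.714286 = -0.002644
SSE = Syy − b·Sxy = 15.714286 − (-0.002644)·(-8.714286) = 15.691244

15.6912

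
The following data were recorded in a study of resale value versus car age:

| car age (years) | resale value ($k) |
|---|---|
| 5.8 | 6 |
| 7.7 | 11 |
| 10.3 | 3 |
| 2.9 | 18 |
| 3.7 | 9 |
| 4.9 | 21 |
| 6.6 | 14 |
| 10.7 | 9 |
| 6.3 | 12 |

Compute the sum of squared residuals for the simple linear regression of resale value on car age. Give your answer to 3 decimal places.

n = 9, Σx = 58.9, Σy = 103, Σxy = 603.1, Σx² = 442.87, Σy² = 1433
Sxx = Σx² − (Σx)²/n = 442.87 − 385.467778 = 57.402222
Sxy = Σxy − (Σx)(Σy)/n = 603.1 − 674.077778 = -70.977778
Syy = Σy² − (Σy)²/n = 1433 − 1178.777778 = 254.222222
b = Sxy/Sxx = -70.977778/57.402222 = -1.236499
SSE = Syy − b·Sxy = 254.222222 − (-1.236499)·(-70.977778) = 166.458287

166.458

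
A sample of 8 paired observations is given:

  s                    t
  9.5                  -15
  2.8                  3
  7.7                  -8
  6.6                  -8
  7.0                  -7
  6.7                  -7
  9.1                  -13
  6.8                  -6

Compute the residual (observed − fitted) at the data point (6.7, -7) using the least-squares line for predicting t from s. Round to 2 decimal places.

-0.21

n = 8, Σx = 56.2, Σy = -61, Σxy = -503.5, Σx² = 423.88
Sxx = Σx² − (Σx)²/n = 423.88 − 394.805 = 29.075
Sxy = Σxy − (Σx)(Σy)/n = -503.5 − (-428.525) = -74.975
b = Sxy/Sxx = -74.975/29.075 = -2.578676
a = ȳ − b·x̄ = -7.625 − (-2.578676)·7.025 = 10.490198
ŷ(6.7) = 10.490198 + (-2.578676)·6.7 = -6.786930
residual = y − ŷ = -7 − (-6.786930) = -0.213070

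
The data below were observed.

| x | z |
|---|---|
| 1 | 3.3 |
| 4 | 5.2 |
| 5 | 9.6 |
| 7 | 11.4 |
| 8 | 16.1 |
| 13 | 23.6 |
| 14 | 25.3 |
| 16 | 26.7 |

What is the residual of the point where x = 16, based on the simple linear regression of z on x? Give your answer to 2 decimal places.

-1.28

n = 8, Σx = 68, Σy = 121.2, Σxy = 1368.9, Σx² = 776
Sxx = Σx² − (Σx)²/n = 776 − 578 = 198
Sxy = Σxy − (Σx)(Σy)/n = 1368.9 − 1030.2 = 338.7
b = Sxy/Sxx = 338.7/198 = 1.710606
a = ȳ − b·x̄ = 15.15 − 1.710606·8.5 = 0.609848
ŷ(16) = 0.609848 + 1.710606·16 = 27.979545
residual = y − ŷ = 26.7 − 27.979545 = -1.279545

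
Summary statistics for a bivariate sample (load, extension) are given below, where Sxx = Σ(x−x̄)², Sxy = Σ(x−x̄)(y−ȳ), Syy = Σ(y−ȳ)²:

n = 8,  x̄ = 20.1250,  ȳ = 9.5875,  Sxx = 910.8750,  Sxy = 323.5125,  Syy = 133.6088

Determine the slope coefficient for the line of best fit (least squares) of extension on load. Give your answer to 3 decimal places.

0.355

b = Sxy/Sxx = 323.5125/910.875 = 0.355167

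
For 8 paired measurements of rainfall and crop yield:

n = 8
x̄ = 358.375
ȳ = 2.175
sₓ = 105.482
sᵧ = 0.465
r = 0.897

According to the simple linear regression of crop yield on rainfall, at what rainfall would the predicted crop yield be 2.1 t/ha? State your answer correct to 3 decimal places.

339.408

b = r · sᵧ/sₓ = 0.897 · 0.465/105.482 = 0.003954
a = ȳ − b·x̄ = 2.175 − 0.003954·358.375 = 0.757886
Set a + b·x = 2.1: x = (2.1 − 0.757886) / 0.003954 = 339.408193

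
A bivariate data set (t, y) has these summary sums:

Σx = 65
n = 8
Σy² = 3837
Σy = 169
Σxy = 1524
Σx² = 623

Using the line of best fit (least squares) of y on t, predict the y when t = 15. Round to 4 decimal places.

Sxx = Σx² − (Σx)²/n = 623 − 528.125 = 94.875
Sxy = Σxy − (Σx)(Σy)/n = 1524 − 1373.125 = 150.875
b = Sxy/Sxx = 150.875/94.875 = 1.590250
a = ȳ − b·x̄ = 21.125 − 1.590250·8.125 = 8.204216
ŷ(15) = a + b·15 = 8.204216 + 1.590250·15 = 32.057971

32.0580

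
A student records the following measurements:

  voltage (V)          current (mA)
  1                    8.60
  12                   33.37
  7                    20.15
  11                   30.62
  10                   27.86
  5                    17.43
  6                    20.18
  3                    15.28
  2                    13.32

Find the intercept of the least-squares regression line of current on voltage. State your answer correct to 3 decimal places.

n = 9, Σx = 57, Σy = 186.81, Σxy = 1446.22, Σx² = 489
Sxx = Σx² − (Σx)²/n = 489 − 361 = 128
Sxy = Σxy − (Σx)(Σy)/n = 1446.22 − 1183.13 = 263.09
b = Sxy/Sxx = 263.09/128 = 2.055391
a = ȳ − b·x̄ = 20.756667 − 2.055391·6.333333 = 7.739193

7.739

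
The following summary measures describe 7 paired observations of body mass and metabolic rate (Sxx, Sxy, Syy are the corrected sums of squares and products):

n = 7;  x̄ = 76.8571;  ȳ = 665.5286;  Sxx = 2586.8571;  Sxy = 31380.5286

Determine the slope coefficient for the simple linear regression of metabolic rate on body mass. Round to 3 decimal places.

b = Sxy/Sxx = 31380.5286/2586.8571 = 12.130755

12.131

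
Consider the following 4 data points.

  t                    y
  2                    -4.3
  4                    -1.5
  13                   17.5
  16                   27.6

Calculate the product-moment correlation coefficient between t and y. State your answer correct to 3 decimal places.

0.995

n = 4, Σx = 35, Σy = 39.3, Σxy = 654.5, Σx² = 445, Σy² = 1088.75
Sxx = Σx² − (Σx)²/n = 445 − 306.25 = 138.75
Sxy = Σxy − (Σx)(Σy)/n = 654.5 − 343.875 = 310.625
Syy = Σy² − (Σy)²/n = 1088.75 − 386.1225 = 702.6275
r = Sxy/√(Sxx·Syy) = 310.625/√(97489.565625) = 310.625/312.233191 = 0.994849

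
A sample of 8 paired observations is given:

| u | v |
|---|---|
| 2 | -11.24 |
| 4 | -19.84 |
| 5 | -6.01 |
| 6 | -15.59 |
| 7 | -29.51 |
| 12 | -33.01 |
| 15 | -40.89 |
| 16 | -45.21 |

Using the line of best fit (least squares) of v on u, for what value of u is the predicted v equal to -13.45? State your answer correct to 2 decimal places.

n = 8, Σx = 67, Σy = -201.3, Σxy = -2164.83, Σx² = 755
Sxx = Σx² − (Σx)²/n = 755 − 561.125 = 193.875
Sxy = Σxy − (Σx)(Σy)/n = -2164.83 − (-1685.8875) = -478.9425
b = Sxy/Sxx = -478.9425/193.875 = -2.470368
a = ȳ − b·x̄ = -25.1625 − (-2.470368)·8.375 = -4.473172
Set a + b·x = -13.45: x = (-13.45 − (-4.473172)) / (-2.470368) = 3.633803

3.63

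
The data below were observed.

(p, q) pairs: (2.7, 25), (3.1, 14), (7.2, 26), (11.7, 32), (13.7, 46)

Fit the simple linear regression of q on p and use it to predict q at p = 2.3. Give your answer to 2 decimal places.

n = 5, Σx = 38.4, Σy = 143, Σxy = 1302.7, Σx² = 393.32
Sxx = Σx² − (Σx)²/n = 393.32 − 294.912 = 98.408
Sxy = Σxy − (Σx)(Σy)/n = 1302.7 − 1098.24 = 204.46
b = Sxy/Sxx = 204.46/98.408 = 2.077677
a = ȳ − b·x̄ = 28.6 − 2.077677·7.68 = 12.643444
ŷ(2.3) = a + b·2.3 = 12.643444 + 2.077677·2.3 = 17.422100

17.42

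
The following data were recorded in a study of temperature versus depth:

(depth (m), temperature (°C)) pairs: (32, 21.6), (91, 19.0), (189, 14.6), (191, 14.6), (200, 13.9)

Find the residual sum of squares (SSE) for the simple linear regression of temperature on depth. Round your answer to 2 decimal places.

n = 5, Σx = 703, Σy = 83.7, Σxy = 10748.2, Σx² = 121507, Σy² = 1447.09
Sxx = Σx² − (Σx)²/n = 121507 − 98841.8 = 22665.2
Sxy = Σxy − (Σx)(Σy)/n = 10748.2 − 11768.22 = -1020.02
Syy = Σy² − (Σy)²/n = 1447.09 − 1401.138 = 45.952
b = Sxy/Sxx = -1020.02/22665.2 = -0.045004
SSE = Syy − b·Sxy = 45.952 − (-0.045004)·(-1020.02) = 0.047230

0.05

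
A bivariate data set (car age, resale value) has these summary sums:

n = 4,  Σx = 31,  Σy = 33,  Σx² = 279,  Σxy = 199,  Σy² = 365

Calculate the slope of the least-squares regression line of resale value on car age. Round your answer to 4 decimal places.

Sxx = Σx² − (Σx)²/n = 279 − 240.25 = 38.75
Sxy = Σxy − (Σx)(Σy)/n = 199 − 255.75 = -56.75
b = Sxy/Sxx = -56.75/38.75 = -1.464516

-1.4645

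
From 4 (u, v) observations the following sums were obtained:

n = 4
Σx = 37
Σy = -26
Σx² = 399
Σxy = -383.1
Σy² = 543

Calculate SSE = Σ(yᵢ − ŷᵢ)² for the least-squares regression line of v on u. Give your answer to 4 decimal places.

Sxx = Σx² − (Σx)²/n = 399 − 342.25 = 56.75
Sxy = Σxy − (Σx)(Σy)/n = -383.1 − (-240.5) = -142.6
Syy = Σy² − (Σy)²/n = 543 − 169 = 374
b = Sxy/Sxx = -142.6/56.75 = -2.512775
SSE = Syy − b·Sxy = 374 − (-2.512775)·(-142.6) = 15.678238

15.6782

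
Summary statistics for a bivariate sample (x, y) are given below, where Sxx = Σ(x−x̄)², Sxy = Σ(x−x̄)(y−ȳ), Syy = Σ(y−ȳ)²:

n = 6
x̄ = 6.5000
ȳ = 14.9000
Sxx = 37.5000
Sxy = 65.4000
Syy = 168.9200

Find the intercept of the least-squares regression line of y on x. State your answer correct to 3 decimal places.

b = Sxy/Sxx = 65.4/37.5 = 1.744
a = ȳ − b·x̄ = 14.9 − 1.744·6.5 = 3.564

3.564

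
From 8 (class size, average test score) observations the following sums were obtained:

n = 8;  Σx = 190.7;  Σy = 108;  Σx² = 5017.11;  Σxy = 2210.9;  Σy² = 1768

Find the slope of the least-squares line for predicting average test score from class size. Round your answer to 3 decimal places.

-0.771

Sxx = Σx² − (Σx)²/n = 5017.11 − 4545.81125 = 471.29875
Sxy = Σxy − (Σx)(Σy)/n = 2210.9 − 2574.45 = -363.55
b = Sxy/Sxx = -363.55/471.29875 = -0.771379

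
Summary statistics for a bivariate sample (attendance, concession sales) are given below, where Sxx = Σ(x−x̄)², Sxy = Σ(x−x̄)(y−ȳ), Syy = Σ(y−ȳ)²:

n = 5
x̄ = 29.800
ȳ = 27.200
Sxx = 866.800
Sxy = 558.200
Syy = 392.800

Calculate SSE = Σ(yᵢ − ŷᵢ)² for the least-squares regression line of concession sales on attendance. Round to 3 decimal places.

33.332

b = Sxy/Sxx = 558.2/866.8 = 0.643978
SSE = Syy − b·Sxy = 392.8 − 0.643978·558.2 = 33.331564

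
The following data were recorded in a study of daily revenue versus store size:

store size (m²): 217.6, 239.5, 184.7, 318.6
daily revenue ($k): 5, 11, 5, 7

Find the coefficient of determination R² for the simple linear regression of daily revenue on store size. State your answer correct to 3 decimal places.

0.101

n = 4, Σx = 960.4, Σy = 28, Σxy = 6876.2, Σx² = 240330.06, Σy² = 220
Sxx = Σx² − (Σx)²/n = 240330.06 − 230592.04 = 9738.02
Sxy = Σxy − (Σx)(Σy)/n = 6876.2 − 6722.8 = 153.4
Syy = Σy² − (Σy)²/n = 220 − 196 = 24
R² = Sxy²/(Sxx·Syy) = (153.4)²/(9738.02·24) = 0.100686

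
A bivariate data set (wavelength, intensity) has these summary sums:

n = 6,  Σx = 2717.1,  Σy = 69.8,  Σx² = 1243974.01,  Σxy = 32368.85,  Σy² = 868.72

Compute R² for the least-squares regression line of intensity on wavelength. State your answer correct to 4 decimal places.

Sxx = Σx² − (Σx)²/n = 1243974.01 − 1230438.735 = 13535.275
Sxy = Σxy − (Σx)(Σy)/n = 32368.85 − 31608.93 = 759.92
Syy = Σy² − (Σy)²/n = 868.72 − 812.006667 = 56.713333
R² = Sxy²/(Sxx·Syy) = (759.92)²/(13535.275·56.713333) = 0.752287

0.7523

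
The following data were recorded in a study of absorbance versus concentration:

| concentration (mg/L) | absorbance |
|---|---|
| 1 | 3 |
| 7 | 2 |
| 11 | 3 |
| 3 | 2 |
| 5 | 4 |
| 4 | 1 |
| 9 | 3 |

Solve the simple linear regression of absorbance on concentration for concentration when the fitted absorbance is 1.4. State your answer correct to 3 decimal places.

n = 7, Σx = 40, Σy = 18, Σxy = 107, Σx² = 302
Sxx = Σx² − (Σx)²/n = 302 − 228.571429 = 73.428571
Sxy = Σxy − (Σx)(Σy)/n = 107 − 102.857143 = 4.142857
b = Sxy/Sxx = 4.142857/73.428571 = 0.056420
a = ȳ − b·x̄ = 2.571429 − 0.056420·5.714286 = 2.249027
Set a + b·x = 1.4: x = (1.4 − 2.249027) / 0.056420 = -15.048276

-15.048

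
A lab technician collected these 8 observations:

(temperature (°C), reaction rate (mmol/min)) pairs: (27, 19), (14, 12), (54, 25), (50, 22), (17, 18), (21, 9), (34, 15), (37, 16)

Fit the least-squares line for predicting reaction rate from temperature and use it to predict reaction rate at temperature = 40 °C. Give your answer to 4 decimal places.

n = 8, Σx = 254, Σy = 136, Σxy = 4728, Σx² = 9596
Sxx = Σx² − (Σx)²/n = 9596 − 8064.5 = 1531.5
Sxy = Σxy − (Σx)(Σy)/n = 4728 − 4318 = 410
b = Sxy/Sxx = 410/1531.5 = 0.267711
a = ȳ − b·x̄ = 17 − 0.267711·31.75 = 8.500163
ŷ(40) = a + b·40 = 8.500163 + 0.267711·40 = 19.208619

19.2086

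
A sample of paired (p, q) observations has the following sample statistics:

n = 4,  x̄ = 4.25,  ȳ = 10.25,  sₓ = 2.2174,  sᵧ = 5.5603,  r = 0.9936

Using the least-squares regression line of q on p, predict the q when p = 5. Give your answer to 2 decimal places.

12.12

b = r · sᵧ/sₓ = 0.9936 · 5.5603/2.2174 = 2.491528
a = ȳ − b·x̄ = 10.25 − 2.491528·4.25 = -0.338994
ŷ(5) = a + b·5 = -0.338994 + 2.491528·5 = 12.118646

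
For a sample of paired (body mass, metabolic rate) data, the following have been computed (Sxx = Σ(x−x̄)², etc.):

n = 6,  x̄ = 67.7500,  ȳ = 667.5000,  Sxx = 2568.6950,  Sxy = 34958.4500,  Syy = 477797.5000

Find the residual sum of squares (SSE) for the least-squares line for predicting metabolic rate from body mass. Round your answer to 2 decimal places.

2033.26

b = Sxy/Sxx = 34958.45/2568.695 = 13.609420
SSE = Syy − b·Sxy = 477797.5 − 13.609420·34958.45 = 2033.259246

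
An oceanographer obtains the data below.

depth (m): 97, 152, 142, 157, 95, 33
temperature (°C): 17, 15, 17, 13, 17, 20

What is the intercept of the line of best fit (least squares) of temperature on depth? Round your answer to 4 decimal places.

21.4453

n = 6, Σx = 676, Σy = 99, Σxy = 10659, Σx² = 87440
Sxx = Σx² − (Σx)²/n = 87440 − 76162.666667 = 11277.333333
Sxy = Σxy − (Σx)(Σy)/n = 10659 − 11154 = -495
b = Sxy/Sxx = -495/11277.333333 = -0.043893
a = ȳ − b·x̄ = 16.5 − (-0.043893)·112.666667 = 21.445318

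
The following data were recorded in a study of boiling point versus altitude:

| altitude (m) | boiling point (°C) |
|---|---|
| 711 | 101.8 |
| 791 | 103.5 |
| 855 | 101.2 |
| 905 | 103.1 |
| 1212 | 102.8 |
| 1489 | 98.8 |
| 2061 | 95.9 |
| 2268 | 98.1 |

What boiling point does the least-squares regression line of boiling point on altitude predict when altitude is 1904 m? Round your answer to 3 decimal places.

n = 8, Σx = 10292, Σy = 805.2, Σxy = 1025927.3, Σx² = 15758862
Sxx = Σx² − (Σx)²/n = 15758862 − 13240658 = 2518204
Sxy = Σxy − (Σx)(Σy)/n = 1025927.3 − 1035889.8 = -9962.5
b = Sxy/Sxx = -9962.5/2518204 = -0.003956
a = ȳ − b·x̄ = 100.65 − (-0.003956)·1286.5 = 105.739642
ŷ(1904) = a + b·1904 = 105.739642 + (-0.003956)·1904 = 98.207051

98.207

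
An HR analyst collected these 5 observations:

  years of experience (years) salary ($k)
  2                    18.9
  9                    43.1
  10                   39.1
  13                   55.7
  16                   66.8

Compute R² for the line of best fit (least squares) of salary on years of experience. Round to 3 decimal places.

0.969

n = 5, Σx = 50, Σy = 223.6, Σxy = 2609.6, Σx² = 610, Σy² = 11308.36
Sxx = Σx² − (Σx)²/n = 610 − 500 = 110
Sxy = Σxy − (Σx)(Σy)/n = 2609.6 − 2236 = 373.6
Syy = Σy² − (Σy)²/n = 11308.36 − 9999.392 = 1308.968
R² = Sxy²/(Sxx·Syy) = (373.6)²/(110·1308.968) = 0.969375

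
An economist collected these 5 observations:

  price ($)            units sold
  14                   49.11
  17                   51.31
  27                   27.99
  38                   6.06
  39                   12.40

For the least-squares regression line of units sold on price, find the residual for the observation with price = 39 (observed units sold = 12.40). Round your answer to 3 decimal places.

n = 5, Σx = 135, Σy = 146.87, Σxy = 3029.42, Σx² = 4179
Sxx = Σx² − (Σx)²/n = 4179 − 3645 = 534
Sxy = Σxy − (Σx)(Σy)/n = 3029.42 − 3965.49 = -936.07
b = Sxy/Sxx = -936.07/534 = -1.752940
a = ȳ − b·x̄ = 29.374 − (-1.752940)·27 = 76.703382
ŷ(39) = 76.703382 + (-1.752940)·39 = 8.338719
residual = y − ŷ = 12.40 − 8.338719 = 4.061281

4.061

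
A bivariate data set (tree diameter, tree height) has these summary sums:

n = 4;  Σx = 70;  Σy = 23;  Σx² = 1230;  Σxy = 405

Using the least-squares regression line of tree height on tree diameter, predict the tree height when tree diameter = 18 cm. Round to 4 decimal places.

Sxx = Σx² − (Σx)²/n = 1230 − 1225 = 5
Sxy = Σxy − (Σx)(Σy)/n = 405 − 402.5 = 2.5
b = Sxy/Sxx = 2.5/5 = 0.5
a = ȳ − b·x̄ = 5.75 − 0.5·17.5 = -3
ŷ(18) = a + b·18 = -3 + 0.5·18 = 6

6.0000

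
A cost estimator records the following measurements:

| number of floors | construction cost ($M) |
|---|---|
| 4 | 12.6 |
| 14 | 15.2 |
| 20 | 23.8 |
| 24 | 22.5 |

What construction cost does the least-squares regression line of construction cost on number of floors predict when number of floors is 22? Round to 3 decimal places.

22.266

n = 4, Σx = 62, Σy = 74.1, Σxy = 1279.2, Σx² = 1188
Sxx = Σx² − (Σx)²/n = 1188 − 961 = 227
Sxy = Σxy − (Σx)(Σy)/n = 1279.2 − 1148.55 = 130.65
b = Sxy/Sxx = 130.65/227 = 0.575551
a = ȳ − b·x̄ = 18.525 − 0.575551·15.5 = 9.603965
ŷ(22) = a + b·22 = 9.603965 + 0.575551·22 = 22.266079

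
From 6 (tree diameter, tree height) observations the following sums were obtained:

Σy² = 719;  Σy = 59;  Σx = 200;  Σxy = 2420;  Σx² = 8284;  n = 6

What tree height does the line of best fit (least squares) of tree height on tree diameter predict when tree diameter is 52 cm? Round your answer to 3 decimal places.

15.066

Sxx = Σx² − (Σx)²/n = 8284 − 6666.666667 = 1617.333333
Sxy = Σxy − (Σx)(Σy)/n = 2420 − 1966.666667 = 453.333333
b = Sxy/Sxx = 453.333333/1617.333333 = 0.280297
a = ȳ − b·x̄ = 9.833333 − 0.280297·33.333333 = 0.490107
ŷ(52) = a + b·52 = 0.490107 + 0.280297·52 = 15.065540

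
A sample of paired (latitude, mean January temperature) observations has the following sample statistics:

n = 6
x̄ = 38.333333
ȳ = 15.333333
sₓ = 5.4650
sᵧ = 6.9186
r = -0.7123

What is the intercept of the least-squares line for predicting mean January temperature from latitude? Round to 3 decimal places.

b = r · sᵧ/sₓ = -0.7123 · 6.9186/5.465 = -0.901760
a = ȳ − b·x̄ = 15.333333 − (-0.901760)·38.333333 = 49.900802

49.901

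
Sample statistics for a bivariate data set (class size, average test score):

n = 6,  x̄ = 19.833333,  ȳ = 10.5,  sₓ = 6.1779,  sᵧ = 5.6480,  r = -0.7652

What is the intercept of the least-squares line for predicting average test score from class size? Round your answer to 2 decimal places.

24.37

b = r · sᵧ/sₓ = -0.7652 · 5.648/6.1779 = -0.699566
a = ȳ − b·x̄ = 10.5 − (-0.699566)·19.833333 = 24.374728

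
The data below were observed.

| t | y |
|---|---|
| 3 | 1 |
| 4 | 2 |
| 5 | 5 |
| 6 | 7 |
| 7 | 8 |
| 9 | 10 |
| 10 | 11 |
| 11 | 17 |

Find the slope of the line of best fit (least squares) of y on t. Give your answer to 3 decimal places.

n = 8, Σx = 55, Σy = 61, Σxy = 521, Σx² = 437
Sxx = Σx² − (Σx)²/n = 437 − 378.125 = 58.875
Sxy = Σxy − (Σx)(Σy)/n = 521 − 419.375 = 101.625
b = Sxy/Sxx = 101.625/58.875 = 1.726115

1.726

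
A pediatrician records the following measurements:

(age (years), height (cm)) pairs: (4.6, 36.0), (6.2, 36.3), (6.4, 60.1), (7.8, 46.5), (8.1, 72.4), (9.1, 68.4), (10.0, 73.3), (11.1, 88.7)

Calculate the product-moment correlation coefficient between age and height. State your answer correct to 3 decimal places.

0.884

n = 8, Σx = 63.3, Σy = 481.7, Σxy = 4064.45, Σx² = 533.03, Σy² = 31548.85
Sxx = Σx² − (Σx)²/n = 533.03 − 500.86125 = 32.16875
Sxy = Σxy − (Σx)(Σy)/n = 4064.45 − 3811.45125 = 252.99875
Syy = Σy² − (Σy)²/n = 31548.85 − 29004.36125 = 2544.48875
r = Sxy/√(Sxx·Syy) = 252.99875/√(81853.022477) = 252.99875/286.099672 = 0.884303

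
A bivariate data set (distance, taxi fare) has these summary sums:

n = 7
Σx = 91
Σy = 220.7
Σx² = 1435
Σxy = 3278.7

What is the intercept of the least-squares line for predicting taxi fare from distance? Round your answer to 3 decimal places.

10.398

Sxx = Σx² − (Σx)²/n = 1435 − 1183 = 252
Sxy = Σxy − (Σx)(Σy)/n = 3278.7 − 2869.1 = 409.6
b = Sxy/Sxx = 409.6/252 = 1.625397
a = ȳ − b·x̄ = 31.528571 − 1.625397·13 = 10.398413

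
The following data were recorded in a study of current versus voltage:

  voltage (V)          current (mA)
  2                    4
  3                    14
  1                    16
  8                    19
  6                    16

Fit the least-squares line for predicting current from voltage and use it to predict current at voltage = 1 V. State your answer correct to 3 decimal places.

n = 5, Σx = 20, Σy = 69, Σxy = 314, Σx² = 114
Sxx = Σx² − (Σx)²/n = 114 − 80 = 34
Sxy = Σxy − (Σx)(Σy)/n = 314 − 276 = 38
b = Sxy/Sxx = 38/34 = 1.117647
a = ȳ − b·x̄ = 13.8 − 1.117647·4 = 9.329412
ŷ(1) = a + b·1 = 9.329412 + 1.117647·1 = 10.447059

10.447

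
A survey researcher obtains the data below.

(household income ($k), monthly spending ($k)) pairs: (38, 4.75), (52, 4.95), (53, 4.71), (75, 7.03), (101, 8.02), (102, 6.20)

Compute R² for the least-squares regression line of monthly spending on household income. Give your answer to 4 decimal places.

0.6946

n = 6, Σx = 421, Σy = 35.66, Σxy = 2657.2, Σx² = 33187, Σy² = 221.4304
Sxx = Σx² − (Σx)²/n = 33187 − 29540.166667 = 3646.833333
Sxy = Σxy − (Σx)(Σy)/n = 2657.2 − 2502.143333 = 155.056667
Syy = Σy² − (Σy)²/n = 221.4304 − 211.939267 = 9.491133
R² = Sxy²/(Sxx·Syy) = (155.056667)²/(3646.833333·9.491133) = 0.694619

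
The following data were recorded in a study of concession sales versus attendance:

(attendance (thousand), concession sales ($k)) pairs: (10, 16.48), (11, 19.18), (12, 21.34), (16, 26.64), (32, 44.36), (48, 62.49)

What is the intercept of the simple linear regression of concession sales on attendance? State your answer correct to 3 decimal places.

6.479

n = 6, Σx = 129, Σy = 190.49, Σxy = 5477.14, Σx² = 3949
Sxx = Σx² − (Σx)²/n = 3949 − 2773.5 = 1175.5
Sxy = Σxy − (Σx)(Σy)/n = 5477.14 − 4095.535 = 1381.605
b = Sxy/Sxx = 1381.605/1175.5 = 1.175334
a = ȳ − b·x̄ = 31.748333 − 1.175334·21.5 = 6.478654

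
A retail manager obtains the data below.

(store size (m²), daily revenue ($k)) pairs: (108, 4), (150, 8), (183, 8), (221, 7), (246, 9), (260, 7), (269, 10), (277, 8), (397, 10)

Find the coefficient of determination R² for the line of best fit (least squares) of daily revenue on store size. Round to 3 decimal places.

n = 9, Σx = 2111, Σy = 71, Σxy = 17553, Σx² = 551309, Σy² = 587
Sxx = Σx² − (Σx)²/n = 551309 − 495146.777778 = 56162.222222
Sxy = Σxy − (Σx)(Σy)/n = 17553 − 16653.444444 = 899.555556
Syy = Σy² − (Σy)²/n = 587 − 560.111111 = 26.888889
R² = Sxy²/(Sxx·Syy) = (899.555556)²/(56162.222222·26.888889) = 0.535845

0.536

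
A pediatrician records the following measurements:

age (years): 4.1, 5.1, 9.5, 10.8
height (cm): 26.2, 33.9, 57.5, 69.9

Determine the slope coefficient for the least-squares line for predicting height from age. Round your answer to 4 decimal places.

6.1799

n = 4, Σx = 29.5, Σy = 187.5, Σxy = 1581.48, Σx² = 249.71
Sxx = Σx² − (Σx)²/n = 249.71 − 217.5625 = 32.1475
Sxy = Σxy − (Σx)(Σy)/n = 1581.48 − 1382.8125 = 198.6675
b = Sxy/Sxx = 198.6675/32.1475 = 6.179874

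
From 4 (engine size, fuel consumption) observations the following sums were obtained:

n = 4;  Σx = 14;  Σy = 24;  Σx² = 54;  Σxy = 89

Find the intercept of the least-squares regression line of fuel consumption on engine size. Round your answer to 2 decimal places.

Sxx = Σx² − (Σx)²/n = 54 − 49 = 5
Sxy = Σxy − (Σx)(Σy)/n = 89 − 84 = 5
b = Sxy/Sxx = 5/5 = 1
a = ȳ − b·x̄ = 6 − 1·3.5 = 2.5

2.50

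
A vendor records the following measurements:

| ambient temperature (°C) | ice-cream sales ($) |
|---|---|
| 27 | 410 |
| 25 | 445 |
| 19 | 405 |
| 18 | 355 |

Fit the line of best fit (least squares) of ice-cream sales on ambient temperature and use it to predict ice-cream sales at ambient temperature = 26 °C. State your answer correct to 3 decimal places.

n = 4, Σx = 89, Σy = 1615, Σxy = 36280, Σx² = 2039
Sxx = Σx² − (Σx)²/n = 2039 − 1980.25 = 58.75
Sxy = Σxy − (Σx)(Σy)/n = 36280 − 35933.75 = 346.25
b = Sxy/Sxx = 346.25/58.75 = 5.893617
a = ȳ − b·x̄ = 403.75 − 5.893617·22.25 = 272.617021
ŷ(26) = a + b·26 = 272.617021 + 5.893617·26 = 425.851064

425.851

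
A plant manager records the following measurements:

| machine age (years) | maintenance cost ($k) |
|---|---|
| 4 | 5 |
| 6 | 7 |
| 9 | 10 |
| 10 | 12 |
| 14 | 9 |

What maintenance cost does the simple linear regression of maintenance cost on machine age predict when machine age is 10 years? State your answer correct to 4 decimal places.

9.2669

n = 5, Σx = 43, Σy = 43, Σxy = 398, Σx² = 429
Sxx = Σx² − (Σx)²/n = 429 − 369.8 = 59.2
Sxy = Σxy − (Σx)(Σy)/n = 398 − 369.8 = 28.2
b = Sxy/Sxx = 28.2/59.2 = 0.476351
a = ȳ − b·x̄ = 8.6 − 0.476351·8.6 = 4.503378
ŷ(10) = a + b·10 = 4.503378 + 0.476351·10 = 9.266892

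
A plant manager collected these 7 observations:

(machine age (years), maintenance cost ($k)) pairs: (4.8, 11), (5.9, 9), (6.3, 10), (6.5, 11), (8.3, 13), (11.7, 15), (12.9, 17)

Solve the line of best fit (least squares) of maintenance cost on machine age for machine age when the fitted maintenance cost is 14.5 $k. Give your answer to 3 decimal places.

n = 7, Σx = 56.4, Σy = 86, Σxy = 743.1, Σx² = 511.98
Sxx = Σx² − (Σx)²/n = 511.98 − 454.422857 = 57.557143
Sxy = Σxy − (Σx)(Σy)/n = 743.1 − 692.914286 = 50.185714
b = Sxy/Sxx = 50.185714/57.557143 = 0.871929
a = ȳ − b·x̄ = 12.285714 − 0.871929·8.057143 = 5.260462
Set a + b·x = 14.5: x = (14.5 − 5.260462) / 0.871929 = 10.596670

10.597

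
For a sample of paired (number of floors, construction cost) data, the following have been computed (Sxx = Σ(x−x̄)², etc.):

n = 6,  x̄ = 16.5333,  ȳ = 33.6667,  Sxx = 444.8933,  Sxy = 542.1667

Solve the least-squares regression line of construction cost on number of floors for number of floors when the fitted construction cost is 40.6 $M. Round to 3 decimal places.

22.223

b = Sxy/Sxx = 542.1667/444.8933 = 1.218644
a = ȳ − b·x̄ = 33.6667 − 1.218644·16.5333 = 13.518488
Set a + b·x = 40.6: x = (40.6 − 13.518488) / 1.218644 = 22.222655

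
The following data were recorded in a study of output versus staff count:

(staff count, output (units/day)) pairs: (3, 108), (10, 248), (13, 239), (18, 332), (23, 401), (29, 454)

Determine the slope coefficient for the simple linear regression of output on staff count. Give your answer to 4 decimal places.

n = 6, Σx = 96, Σy = 1782, Σxy = 34276, Σx² = 1972
Sxx = Σx² − (Σx)²/n = 1972 − 1536 = 436
Sxy = Σxy − (Σx)(Σy)/n = 34276 − 28512 = 5764
b = Sxy/Sxx = 5764/436 = 13.220183

13.2202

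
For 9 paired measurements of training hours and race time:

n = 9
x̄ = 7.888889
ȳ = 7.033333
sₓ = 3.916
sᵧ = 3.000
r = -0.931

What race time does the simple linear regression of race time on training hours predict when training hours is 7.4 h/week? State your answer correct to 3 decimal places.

b = r · sᵧ/sₓ = -0.931 · 3/3.916 = -0.713228
a = ȳ − b·x̄ = 7.033333 − (-0.713228)·7.888889 = 12.659908
ŷ(7.4) = a + b·7.4 = 12.659908 + (-0.713228)·7.4 = 7.382022

7.382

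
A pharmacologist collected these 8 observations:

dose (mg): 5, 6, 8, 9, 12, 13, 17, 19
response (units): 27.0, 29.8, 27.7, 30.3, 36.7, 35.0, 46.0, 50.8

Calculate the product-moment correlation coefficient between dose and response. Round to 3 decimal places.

0.963

n = 8, Σx = 89, Σy = 283.3, Σxy = 3450.7, Σx² = 1169, Σy² = 10570.95
Sxx = Σx² − (Σx)²/n = 1169 − 990.125 = 178.875
Sxy = Σxy − (Σx)(Σy)/n = 3450.7 − 3151.7125 = 298.9875
Syy = Σy² − (Σy)²/n = 10570.95 − 10032.36125 = 538.58875
r = Sxy/√(Sxx·Syy) = 298.9875/√(96340.062656) = 298.9875/310.386956 = 0.963273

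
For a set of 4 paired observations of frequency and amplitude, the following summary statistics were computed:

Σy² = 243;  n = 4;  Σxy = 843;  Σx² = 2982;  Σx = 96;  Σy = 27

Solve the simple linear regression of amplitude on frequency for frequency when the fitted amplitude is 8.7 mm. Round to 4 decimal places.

30.7800

Sxx = Σx² − (Σx)²/n = 2982 − 2304 = 678
Sxy = Σxy − (Σx)(Σy)/n = 843 − 648 = 195
b = Sxy/Sxx = 195/678 = 0.287611
a = ȳ − b·x̄ = 6.75 − 0.287611·24 = -0.152655
Set a + b·x = 8.7: x = (8.7 − (-0.152655)) / 0.287611 = 30.78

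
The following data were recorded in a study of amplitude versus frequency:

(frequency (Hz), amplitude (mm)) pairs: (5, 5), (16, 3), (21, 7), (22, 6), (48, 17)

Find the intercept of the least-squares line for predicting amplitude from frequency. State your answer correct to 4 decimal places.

n = 5, Σx = 112, Σy = 38, Σxy = 1168, Σx² = 3510
Sxx = Σx² − (Σx)²/n = 3510 − 2508.8 = 1001.2
Sxy = Σxy − (Σx)(Σy)/n = 1168 − 851.2 = 316.8
b = Sxy/Sxx = 316.8/1001.2 = 0.316420
a = ȳ − b·x̄ = 7.6 − 0.316420·22.4 = 0.512185

0.5122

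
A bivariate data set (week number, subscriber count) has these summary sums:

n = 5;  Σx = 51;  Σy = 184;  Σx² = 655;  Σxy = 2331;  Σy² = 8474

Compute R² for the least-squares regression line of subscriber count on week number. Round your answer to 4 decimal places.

Sxx = Σx² − (Σx)²/n = 655 − 520.2 = 134.8
Sxy = Σxy − (Σx)(Σy)/n = 2331 − 1876.8 = 454.2
Syy = Σy² − (Σy)²/n = 8474 − 6771.2 = 1702.8
R² = Sxy²/(Sxx·Syy) = (454.2)²/(134.8·1702.8) = 0.898754

0.8988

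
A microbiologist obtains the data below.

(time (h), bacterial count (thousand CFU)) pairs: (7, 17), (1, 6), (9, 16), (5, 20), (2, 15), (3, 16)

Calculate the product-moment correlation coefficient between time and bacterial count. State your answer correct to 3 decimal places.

0.576

n = 6, Σx = 27, Σy = 90, Σxy = 447, Σx² = 169, Σy² = 1462
Sxx = Σx² − (Σx)²/n = 169 − 121.5 = 47.5
Sxy = Σxy − (Σx)(Σy)/n = 447 − 405 = 42
Syy = Σy² − (Σy)²/n = 1462 − 1350 = 112
r = Sxy/√(Sxx·Syy) = 42/√(5320) = 42/72.938330 = 0.575829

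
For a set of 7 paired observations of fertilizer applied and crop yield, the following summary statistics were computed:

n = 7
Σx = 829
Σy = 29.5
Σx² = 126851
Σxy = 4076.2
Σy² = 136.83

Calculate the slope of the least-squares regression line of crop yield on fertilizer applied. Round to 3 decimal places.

Sxx = Σx² − (Σx)²/n = 126851 − 98177.285714 = 28673.714286
Sxy = Σxy − (Σx)(Σy)/n = 4076.2 − 3493.642857 = 582.557143
b = Sxy/Sxx = 582.557143/28673.714286 = 0.020317

0.020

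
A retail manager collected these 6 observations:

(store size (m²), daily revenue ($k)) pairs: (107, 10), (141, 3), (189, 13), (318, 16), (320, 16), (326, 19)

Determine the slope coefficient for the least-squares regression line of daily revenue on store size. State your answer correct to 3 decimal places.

0.048

n = 6, Σx = 1401, Σy = 77, Σxy = 20352, Σx² = 376851
Sxx = Σx² − (Σx)²/n = 376851 − 327133.5 = 49717.5
Sxy = Σxy − (Σx)(Σy)/n = 20352 − 17979.5 = 2372.5
b = Sxy/Sxx = 2372.5/49717.5 = 0.047720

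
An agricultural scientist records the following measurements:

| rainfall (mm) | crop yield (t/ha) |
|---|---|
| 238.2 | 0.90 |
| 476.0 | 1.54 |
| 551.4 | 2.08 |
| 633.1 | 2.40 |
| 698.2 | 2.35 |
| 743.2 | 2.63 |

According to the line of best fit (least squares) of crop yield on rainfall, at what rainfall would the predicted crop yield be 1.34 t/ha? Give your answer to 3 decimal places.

371.126

n = 6, Σx = 3340.1, Σy = 11.9, Σxy = 7209.158, Σx² = 2028002.29
Sxx = Σx² − (Σx)²/n = 2028002.29 − 1859378.001667 = 168624.288333
Sxy = Σxy − (Σx)(Σy)/n = 7209.158 − 6624.531667 = 584.626333
b = Sxy/Sxx = 584.626333/168624.288333 = 0.003467
a = ȳ − b·x̄ = 1.983333 − 0.003467·556.683333 = 0.053293
Set a + b·x = 1.34: x = (1.34 − 0.053293) / 0.003467 = 371.126133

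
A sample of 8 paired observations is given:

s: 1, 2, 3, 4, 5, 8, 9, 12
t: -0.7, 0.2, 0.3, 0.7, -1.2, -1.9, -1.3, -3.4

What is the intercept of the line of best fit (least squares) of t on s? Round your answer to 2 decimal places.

n = 8, Σx = 44, Σy = -7.3, Σxy = -70.3, Σx² = 344
Sxx = Σx² − (Σx)²/n = 344 − 242 = 102
Sxy = Σxy − (Σx)(Σy)/n = -70.3 − (-40.15) = -30.15
b = Sxy/Sxx = -30.15/102 = -0.295588
a = ȳ − b·x̄ = -0.9125 − (-0.295588)·5.5 = 0.713235

0.71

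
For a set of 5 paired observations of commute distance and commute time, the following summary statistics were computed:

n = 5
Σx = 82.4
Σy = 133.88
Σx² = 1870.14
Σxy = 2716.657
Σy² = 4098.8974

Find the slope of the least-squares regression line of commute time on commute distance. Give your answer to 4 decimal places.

Sxx = Σx² − (Σx)²/n = 1870.14 − 1357.952 = 512.188
Sxy = Σxy − (Σx)(Σy)/n = 2716.657 − 2206.3424 = 510.3146
b = Sxy/Sxx = 510.3146/512.188 = 0.996342

0.9963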